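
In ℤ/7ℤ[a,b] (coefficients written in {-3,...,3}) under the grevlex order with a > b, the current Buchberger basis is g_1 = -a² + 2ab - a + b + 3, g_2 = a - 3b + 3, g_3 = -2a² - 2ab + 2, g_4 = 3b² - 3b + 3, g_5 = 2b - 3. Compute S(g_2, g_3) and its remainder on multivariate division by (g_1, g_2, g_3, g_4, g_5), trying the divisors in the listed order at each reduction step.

lcm(LM(g_2), LM(g_3)) = a².
S = (lcm/LT(g_2))·g_2 − (lcm/LT(g_3))·g_3 = 3ab + 3a + 1.
Reduce S modulo (g_1, g_2, g_3, g_4, g_5) in that order:
  leading term ab: subtract (3b)·g_2 from 3ab + 3a + 1 → 2b² + 3a - 2b + 1
  leading term b²: subtract (3)·g_4 from 2b² + 3a - 2b + 1 → 3a - 1
  leading term a: subtract (3)·g_2 from 3a - 1 → 2b - 3
  leading term b: subtract (1)·g_5 from 2b - 3 → 0
The remainder is 0, so this S-polynomial contributes no new basis element.
An S-polynomial is built so that the two leading terms cancel; whether anything survives reduction is exactly the Gröbner-basis criterion.

S(g_2, g_3) = 3ab + 3a + 1; remainder on division = 0.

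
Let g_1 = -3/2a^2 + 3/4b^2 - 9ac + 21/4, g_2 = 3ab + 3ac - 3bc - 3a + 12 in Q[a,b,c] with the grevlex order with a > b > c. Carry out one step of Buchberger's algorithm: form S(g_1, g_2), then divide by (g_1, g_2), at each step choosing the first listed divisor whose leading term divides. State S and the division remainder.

lcm(LM(g_1), LM(g_2)) = a^2b.
S = (lcm/LT(g_1))·g_1 − (lcm/LT(g_2))·g_2 = -1/2b^3 - a^2c + 7abc + a^2 - 4a - 7/2b.
Reduce S modulo (g_1, g_2) in that order:
  leading term b^3: no divisor's leading term divides it; move -1/2b^3 to the remainder.
  leading term a^2c: subtract (2/3c)·g_1 from -a^2c + 7abc + a^2 - 4a - 7/2b → 7abc - 1/2b^2c + 6ac^2 + a^2 - 4a - 7/2b - 7/2c
  leading term abc: subtract (7/3c)·g_2 from 7abc - 1/2b^2c + 6ac^2 + a^2 - 4a - 7/2b - 7/2c → -1/2b^2c - ac^2 + 7bc^2 + a^2 + 7ac - 4a - 7/2b - 63/2c
  leading term b^2c: no divisor's leading term divides it; move -1/2b^2c to the remainder.
  leading term ac^2: no divisor's leading term divides it; move -ac^2 to the remainder.
  leading term bc^2: no divisor's leading term divides it; move 7bc^2 to the remainder.
  leading term a^2: subtract (-2/3)·g_1 from a^2 + 7ac - 4a - 7/2b - 63/2c → 1/2b^2 + ac - 4a - 7/2b - 63/2c + 7/2
  leading term b^2: no divisor's leading term divides it; move 1/2b^2 to the remainder.
  leading term ac: no divisor's leading term divides it; move ac to the remainder.
  leading term a: no divisor's leading term divides it; move -4a to the remainder.
  leading term b: no divisor's leading term divides it; move -7/2b to the remainder.
  leading term c: no divisor's leading term divides it; move -63/2c to the remainder.
  leading term 1: no divisor's leading term divides it; move 7/2 to the remainder.
The remainder -1/2b^3 - 1/2b^2c - ac^2 + 7bc^2 + 1/2b^2 + ac - 4a - 7/2b - 63/2c + 7/2 is nonzero, so it would be added as the next basis element.

S(g_1, g_2) = -1/2b^3 - a^2c + 7abc + a^2 - 4a - 7/2b; remainder on division = -1/2b^3 - 1/2b^2c - ac^2 + 7bc^2 + 1/2b^2 + ac - 4a - 7/2b - 63/2c + 7/2.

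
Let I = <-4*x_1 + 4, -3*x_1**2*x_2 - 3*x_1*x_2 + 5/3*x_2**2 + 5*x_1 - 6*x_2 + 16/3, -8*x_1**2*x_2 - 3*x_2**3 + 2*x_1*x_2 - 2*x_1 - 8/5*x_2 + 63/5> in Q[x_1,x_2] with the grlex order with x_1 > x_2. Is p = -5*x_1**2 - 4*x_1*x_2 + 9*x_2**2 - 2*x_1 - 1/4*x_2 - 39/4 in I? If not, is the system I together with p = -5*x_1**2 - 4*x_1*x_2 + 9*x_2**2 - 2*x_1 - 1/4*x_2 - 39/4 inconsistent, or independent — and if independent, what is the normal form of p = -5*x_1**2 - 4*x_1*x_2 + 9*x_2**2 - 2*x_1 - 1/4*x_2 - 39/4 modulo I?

First compute the reduced Gröbner basis of I by Buchberger's algorithm.
f_1 = -4*x_1 + 4, LT = x_1.
f_2 = -3*x_1**2*x_2 - 3*x_1*x_2 + 5/3*x_2**2 + 5*x_1 - 6*x_2 + 16/3, LT = x_1**2*x_2.
f_3 = -8*x_1**2*x_2 - 3*x_2**3 + 2*x_1*x_2 - 2*x_1 - 8/5*x_2 + 63/5, LT = x_1**2*x_2.

S(f_1,f_2): lcm = x_1**2*x_2. S = -2*x_1*x_2 + 5/9*x_2**2 + 5/3*x_1 - 2*x_2 + 16/9.
  leading term x_1*x_2: subtract (1/2*x_2)·f_1 from -2*x_1*x_2 + 5/9*x_2**2 + 5/3*x_1 - 2*x_2 + 16/9 → 5/9*x_2**2 + 5/3*x_1 - 4*x_2 + 16/9
  leading term x_2**2: no divisor's leading term divides it; move 5/9*x_2**2 to the remainder.
  leading term x_1: subtract (-5/12)·f_1 from 5/3*x_1 - 4*x_2 + 16/9 → -4*x_2 + 31/9
  leading term x_2: no divisor's leading term divides it; move -4*x_2 to the remainder.
  leading term 1: no divisor's leading term divides it; move 31/9 to the remainder.
  remainder 5/9*x_2**2 - 4*x_2 + 31/9 ≠ 0; add h_4 = 5/9*x_2**2 - 4*x_2 + 31/9 to the basis.

S(f_1,f_3): lcm = x_1**2*x_2. S = -3/8*x_2**3 - 3/4*x_1*x_2 - 1/4*x_1 - 1/5*x_2 + 63/40.
  leading term x_2**3: subtract (-27/40*x_2)·h_4 from -3/8*x_2**3 - 3/4*x_1*x_2 - 1/4*x_1 - 1/5*x_2 + 63/40 → -3/4*x_1*x_2 - 27/10*x_2**2 - 1/4*x_1 + 17/8*x_2 + 63/40
  leading term x_1*x_2: subtract (3/16*x_2)·f_1 from -3/4*x_1*x_2 - 27/10*x_2**2 - 1/4*x_1 + 17/8*x_2 + 63/40 → -27/10*x_2**2 - 1/4*x_1 + 11/8*x_2 + 63/40
  leading term x_2**2: subtract (-243/50)·h_4 from -27/10*x_2**2 - 1/4*x_1 + 11/8*x_2 + 63/40 → -1/4*x_1 - 3613/200*x_2 + 3663/200
  leading term x_1: subtract (1/16)·f_1 from -1/4*x_1 - 3613/200*x_2 + 3663/200 → -3613/200*x_2 + 3613/200
  leading term x_2: no divisor's leading term divides it; move -3613/200*x_2 to the remainder.
  leading term 1: no divisor's leading term divides it; move 3613/200 to the remainder.
  remainder -3613/200*x_2 + 3613/200 ≠ 0; add h_5 = -3613/200*x_2 + 3613/200 to the basis.

The other S-polynomials (S(f_2,f_3), S(f_1,h_4), S(f_2,h_4), S(f_3,h_4), S(f_1,h_5), S(f_2,h_5), S(f_3,h_5), S(h_4,h_5)) all reduce to 0 modulo the current basis, so we have a Gröbner basis.
Inter-reduce: drop elements whose leading term is divisible by another's, tail-reduce, and make monic.
Reduced Gröbner basis: {x_1 - 1, x_2 - 1}.
Label its elements g_1 = x_1 - 1, g_2 = x_2 - 1.

Reduce p = -5*x_1**2 - 4*x_1*x_2 + 9*x_2**2 - 2*x_1 - 1/4*x_2 - 39/4 modulo G:
  leading term x_1**2: subtract (-5*x_1)·g_1 from -5*x_1**2 - 4*x_1*x_2 + 9*x_2**2 - 2*x_1 - 1/4*x_2 - 39/4 → -4*x_1*x_2 + 9*x_2**2 - 7*x_1 - 1/4*x_2 - 39/4
  leading term x_1*x_2: subtract (-4*x_2)·g_1 from -4*x_1*x_2 + 9*x_2**2 - 7*x_1 - 1/4*x_2 - 39/4 → 9*x_2**2 - 7*x_1 - 17/4*x_2 - 39/4
  leading term x_2**2: subtract (9*x_2)·g_2 from 9*x_2**2 - 7*x_1 - 17/4*x_2 - 39/4 → -7*x_1 + 19/4*x_2 - 39/4
  leading term x_1: subtract (-7)·g_1 from -7*x_1 + 19/4*x_2 - 39/4 → 19/4*x_2 - 67/4
  leading term x_2: subtract (19/4)·g_2 from 19/4*x_2 - 67/4 → -12
  leading term 1: no divisor's leading term divides it; move -12 to the remainder.
  normal form = -12.
The normal form is nonzero, so p ∉ I. Since p minus its normal form lies in I, I + (p) = I + (r) where r = -12; decide whether this ideal is the whole ring.
Here r = -12 is a nonzero constant, hence a unit: 1 ∈ I + (p), the Gröbner basis of I + (p) is {1}, and the enlarged system has no common solution — adjoining p is inconsistent.

Adjoining -5*x_1**2 - 4*x_1*x_2 + 9*x_2**2 - 2*x_1 - 1/4*x_2 - 39/4 makes the ideal the whole ring: the system is inconsistent.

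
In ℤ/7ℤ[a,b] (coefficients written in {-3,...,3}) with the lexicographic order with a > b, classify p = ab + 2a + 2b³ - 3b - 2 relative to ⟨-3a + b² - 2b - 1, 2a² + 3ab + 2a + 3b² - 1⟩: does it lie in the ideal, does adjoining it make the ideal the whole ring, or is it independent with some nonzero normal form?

First compute the reduced Gröbner basis of I by Buchberger's algorithm.
f_1 = -3a + b² - 2b - 1, LT = a.
f_2 = 2a² + 3ab + 2a + 3b² - 1, LT = a².

S(f_1,f_2): lcm = a². S = 2ab² - 2ab - 3a + 2b² - 3.
  leading term ab²: subtract (-3b²)·f_1 from 2ab² - 2ab - 3a + 2b² - 3 → -2ab - 3a + 3b⁴ + b³ - b² - 3
  leading term ab: subtract (3b)·f_1 from -2ab - 3a + 3b⁴ + b³ - b² - 3 → -3a + 3b⁴ - 2b³ - 2b² + 3b - 3
  leading term a: subtract (1)·f_1 from -3a + 3b⁴ - 2b³ - 2b² + 3b - 3 → 3b⁴ - 2b³ - 3b² - 2b - 2
  leading term b⁴: no divisor's leading term divides it; move 3b⁴ to the remainder.
  leading term b³: no divisor's leading term divides it; move -2b³ to the remainder.
  leading term b²: no divisor's leading term divides it; move -3b² to the remainder.
  leading term b: no divisor's leading term divides it; move -2b to the remainder.
  leading term 1: no divisor's leading term divides it; move -2 to the remainder.
  remainder 3b⁴ - 2b³ - 3b² - 2b - 2 ≠ 0; add h_3 = 3b⁴ - 2b³ - 3b² - 2b - 2 to the basis.

S(f_1,h_3): leading monomials are coprime, so the S-polynomial reduces to 0 (Buchberger's first criterion).
S(f_2,h_3): leading monomials are coprime, so the S-polynomial reduces to 0 (Buchberger's first criterion).
Every S-polynomial of the final basis reduces to 0, so we have a Gröbner basis.
Inter-reduce: drop elements whose leading term is divisible by another's, tail-reduce, and make monic.
Reduced Gröbner basis: {a + 2b² + 3b - 2, b⁴ - 3b³ - b² - 3b - 3}.
Label its elements g_1 = a + 2b² + 3b - 2, g_2 = b⁴ - 3b³ - b² - 3b - 3.

Reduce p = ab + 2a + 2b³ - 3b - 2 modulo G:
  leading term ab: subtract (b)·g_1 from ab + 2a + 2b³ - 3b - 2 → 2a - 3b² - b - 2
  leading term a: subtract (2)·g_1 from 2a - 3b² - b - 2 → 2
  leading term 1: no divisor's leading term divides it; move 2 to the remainder.
  normal form = 2.
The normal form is nonzero, so p ∉ I. Since p minus its normal form lies in I, I + (p) = I + (r) where r = 2; decide whether this ideal is the whole ring.
Here r = 2 is a nonzero constant, hence a unit: 1 ∈ I + (p), the Gröbner basis of I + (p) is {1}, and the enlarged system has no common solution — adjoining p is inconsistent.

Ideal membership is decidable via reduction modulo a Gröbner basis.

Adjoining ab + 2a + 2b³ - 3b - 2 makes the ideal the whole ring: the system is inconsistent.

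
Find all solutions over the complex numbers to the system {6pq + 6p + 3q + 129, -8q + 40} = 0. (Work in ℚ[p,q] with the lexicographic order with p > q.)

Compute a lex Gröbner basis by Buchberger's algorithm.
f_1 = 6pq + 6p + 3q + 129, LT = pq.
f_2 = -8q + 40, LT = q.

S(f_1,f_2): lcm = pq. S = 6p + ½q + 43/2.
  leading term p: no divisor's leading term divides it; move 6p to the remainder.
  leading term q: subtract (-1/16)·f_2 from ½q + 43/2 → 24
  leading term 1: no divisor's leading term divides it; move 24 to the remainder.
  remainder 6p + 24 ≠ 0; add h_3 = 6p + 24 to the basis.

The other S-polynomials (S(f_1,h_3), S(f_2,h_3)) all reduce to 0 modulo the current basis, so we have a Gröbner basis.
Inter-reduce: drop elements whose leading term is divisible by another's, tail-reduce, and make monic.
Reduced Gröbner basis: {p + 4, q - 5}.

Elimination: the polynomial q - 5 lies in the elimination ideal for q, so q ∈ {5}. For each such q, the remaining basis elements (now univariate) give the rest of the solution.
  q = 5: the earlier basis element becomes p + 4 = 0, giving p = -4 — point (-4, 5).

{(-4, 5)}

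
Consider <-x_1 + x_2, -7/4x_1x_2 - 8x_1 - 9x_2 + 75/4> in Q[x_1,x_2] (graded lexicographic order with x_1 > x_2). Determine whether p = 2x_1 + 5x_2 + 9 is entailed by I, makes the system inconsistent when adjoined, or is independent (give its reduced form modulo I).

First compute the reduced Gröbner basis of I by Buchberger's algorithm.
f_1 = -x_1 + x_2, LT = x_1.
f_2 = -7/4x_1x_2 - 8x_1 - 9x_2 + 75/4, LT = x_1x_2.

S(f_1,f_2): lcm = x_1x_2. S = -x_2^2 - 32/7x_1 - 36/7x_2 + 75/7.
  leading term x_2^2: no divisor's leading term divides it; move -x_2^2 to the remainder.
  leading term x_1: subtract (32/7)·f_1 from -32/7x_1 - 36/7x_2 + 75/7 → -68/7x_2 + 75/7
  leading term x_2: no divisor's leading term divides it; move -68/7x_2 to the remainder.
  leading term 1: no divisor's leading term divides it; move 75/7 to the remainder.
  remainder -x_2^2 - 68/7x_2 + 75/7 ≠ 0; add h_3 = -x_2^2 - 68/7x_2 + 75/7 to the basis.

The other S-polynomials (S(f_1,h_3), S(f_2,h_3)) all reduce to 0 modulo the current basis, so we have a Gröbner basis.
Inter-reduce: drop elements whose leading term is divisible by another's, tail-reduce, and make monic.
Reduced Gröbner basis: {x_2^2 + 68/7x_2 - 75/7, x_1 - x_2}.
Label its elements g_1 = x_2^2 + 68/7x_2 - 75/7, g_2 = x_1 - x_2.

Reduce p = 2x_1 + 5x_2 + 9 modulo G:
  leading term x_1: subtract (2)·g_2 from 2x_1 + 5x_2 + 9 → 7x_2 + 9
  leading term x_2: no divisor's leading term divides it; move 7x_2 to the remainder.
  leading term 1: no divisor's leading term divides it; move 9 to the remainder.
  normal form = 7x_2 + 9.
The normal form is nonzero, so p ∉ I. Since p minus its normal form lies in I, I + (p) = I + (r) where r = 7x_2 + 9; decide whether this ideal is the whole ring.
Run Buchberger on G together with r (pairs among the g_i already reduce to 0 since G is a Gröbner basis):
g_1 = x_2^2 + 68/7x_2 - 75/7, LT = x_2^2.
g_2 = x_1 - x_2, LT = x_1.
r = 7x_2 + 9, LT = x_2.

S(g_1,r): lcm = x_2^2. S = 59/7x_2 - 75/7.
  leading term x_2: subtract (59/49)·r from 59/7x_2 - 75/7 → -1056/49
  leading term 1: no divisor's leading term divides it; move -1056/49 to the remainder.
  remainder -1056/49 ≠ 0; add m_4 = -1056/49 to the basis.

The other S-polynomials (S(g_1,g_2), S(g_2,r), S(g_1,m_4), S(g_2,m_4), S(r,m_4)) all reduce to 0 modulo the current basis, so we have a Gröbner basis.
Inter-reduce: drop elements whose leading term is divisible by another's, tail-reduce, and make monic.
Reduced Gröbner basis: {1}.
The reduced Gröbner basis of I + (p) is {1}: the ideal is the whole ring, so the enlarged system has no common solution — adjoining p is inconsistent.

Ideal membership is decidable via reduction modulo a Gröbner basis.

Adjoining 2x_1 + 5x_2 + 9 makes the ideal the whole ring: the system is inconsistent.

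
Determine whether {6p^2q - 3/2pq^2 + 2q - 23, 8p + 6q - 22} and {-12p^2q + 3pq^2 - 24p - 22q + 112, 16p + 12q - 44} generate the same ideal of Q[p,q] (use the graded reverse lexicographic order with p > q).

Since reduced Gröbner bases are canonical representatives of ideals under a given ordering, it suffices to compute and compare them.
Buchberger on the first generating set:
f_1 = 6p^2q - 3/2pq^2 + 2q - 23, LT = p^2q.
f_2 = 8p + 6q - 22, LT = p.

S(f_1,f_2): lcm = p^2q. S = -pq^2 + 11/4pq + 1/3q - 23/6.
  leading term pq^2: subtract (-1/8q^2)·f_2 from -pq^2 + 11/4pq + 1/3q - 23/6 → 3/4q^3 + 11/4pq - 11/4q^2 + 1/3q - 23/6
  leading term q^3: no divisor's leading term divides it; move 3/4q^3 to the remainder.
  leading term pq: subtract (11/32q)·f_2 from 11/4pq - 11/4q^2 + 1/3q - 23/6 → -77/16q^2 + 379/48q - 23/6
  leading term q^2: no divisor's leading term divides it; move -77/16q^2 to the remainder.
  leading term q: no divisor's leading term divides it; move 379/48q to the remainder.
  leading term 1: no divisor's leading term divides it; move -23/6 to the remainder.
  remainder 3/4q^3 - 77/16q^2 + 379/48q - 23/6 ≠ 0; add g_3 = 3/4q^3 - 77/16q^2 + 379/48q - 23/6 to the basis.

S(f_1,g_3): lcm = p^2q^3. S = -1/4pq^4 + 77/12p^2q^2 - 379/36p^2q + 1/3q^3 + 46/9p^2 - 23/6q^2.
  leading term pq^4: subtract (-1/32q^4)·f_2 from -1/4pq^4 + 77/12p^2q^2 - 379/36p^2q + 1/3q^3 + 46/9p^2 - 23/6q^2 → 3/16q^5 + 77/12p^2q^2 - 11/16q^4 - 379/36p^2q + 1/3q^3 + 46/9p^2 - 23/6q^2
  leading term q^5: subtract (1/4q^2)·g_3 from 3/16q^5 + 77/12p^2q^2 - 11/16q^4 - 379/36p^2q + 1/3q^3 + 46/9p^2 - 23/6q^2 → 77/12p^2q^2 + 33/64q^4 - 379/36p^2q - 105/64q^3 + 46/9p^2 - 23/8q^2
  leading term p^2q^2: subtract (77/72q)·f_1 from 77/12p^2q^2 + 33/64q^4 - 379/36p^2q - 105/64q^3 + 46/9p^2 - 23/8q^2 → 77/48pq^3 + 33/64q^4 - 379/36p^2q - 105/64q^3 + 46/9p^2 - 361/72q^2 + 1771/72q
  leading term pq^3: subtract (77/384q^3)·f_2 from 77/48pq^3 + 33/64q^4 - 379/36p^2q - 105/64q^3 + 46/9p^2 - 361/72q^2 + 1771/72q → -11/16q^4 - 379/36p^2q + 133/48q^3 + 46/9p^2 - 361/72q^2 + 1771/72q
  leading term q^4: subtract (-11/12q)·g_3 from -11/16q^4 - 379/36p^2q + 133/48q^3 + 46/9p^2 - 361/72q^2 + 1771/72q → -379/36p^2q - 105/64q^3 + 46/9p^2 + 427/192q^2 + 253/12q
  leading term p^2q: subtract (-379/216)·f_1 from -379/36p^2q - 105/64q^3 + 46/9p^2 + 427/192q^2 + 253/12q → -379/144pq^2 - 105/64q^3 + 46/9p^2 + 427/192q^2 + 664/27q - 8717/216
  leading term pq^2: subtract (-379/1152q^2)·f_2 from -379/144pq^2 - 105/64q^3 + 46/9p^2 + 427/192q^2 + 664/27q - 8717/216 → 1/3q^3 + 46/9p^2 - 361/72q^2 + 664/27q - 8717/216
  leading term q^3: subtract (4/9)·g_3 from 1/3q^3 + 46/9p^2 - 361/72q^2 + 664/27q - 8717/216 → 46/9p^2 - 23/8q^2 + 253/12q - 2783/72
  leading term p^2: subtract (23/36p)·f_2 from 46/9p^2 - 23/8q^2 + 253/12q - 2783/72 → -23/6pq - 23/8q^2 + 253/18p + 253/12q - 2783/72
  leading term pq: subtract (-23/48q)·f_2 from -23/6pq - 23/8q^2 + 253/18p + 253/12q - 2783/72 → 253/18p + 253/24q - 2783/72
  leading term p: subtract (253/144)·f_2 from 253/18p + 253/24q - 2783/72 → 0
  remainder 0.

S(f_2,g_3): leading monomials are coprime, so the S-polynomial reduces to 0 (Buchberger's first criterion).
Every S-polynomial of the final basis reduces to 0, so we have a Gröbner basis.
Inter-reduce: drop elements whose leading term is divisible by another's, tail-reduce, and make monic.
Reduced Gröbner basis: {q^3 - 77/12q^2 + 379/36q - 46/9, p + 3/4q - 11/4}.

Buchberger on the second generating set:
h_1 = -12p^2q + 3pq^2 - 24p - 22q + 112, LT = p^2q.
h_2 = 16p + 12q - 44, LT = p.

S(h_1,h_2): lcm = p^2q. S = -pq^2 + 11/4pq + 2p + 11/6q - 28/3.
  leading term pq^2: subtract (-1/16q^2)·h_2 from -pq^2 + 11/4pq + 2p + 11/6q - 28/3 → 3/4q^3 + 11/4pq - 11/4q^2 + 2p + 11/6q - 28/3
  leading term q^3: no divisor's leading term divides it; move 3/4q^3 to the remainder.
  leading term pq: subtract (11/64q)·h_2 from 11/4pq - 11/4q^2 + 2p + 11/6q - 28/3 → -77/16q^2 + 2p + 451/48q - 28/3
  leading term q^2: no divisor's leading term divides it; move -77/16q^2 to the remainder.
  leading term p: subtract (1/8)·h_2 from 2p + 451/48q - 28/3 → 379/48q - 23/6
  leading term q: no divisor's leading term divides it; move 379/48q to the remainder.
  leading term 1: no divisor's leading term divides it; move -23/6 to the remainder.
  remainder 3/4q^3 - 77/16q^2 + 379/48q - 23/6 ≠ 0; add k_3 = 3/4q^3 - 77/16q^2 + 379/48q - 23/6 to the basis.

S(h_1,k_3): lcm = p^2q^3. S = -1/4pq^4 + 77/12p^2q^2 - 379/36p^2q + 2pq^2 + 11/6q^3 + 46/9p^2 - 28/3q^2.
  leading term pq^4: subtract (-1/64q^4)·h_2 from -1/4pq^4 + 77/12p^2q^2 - 379/36p^2q + 2pq^2 + 11/6q^3 + 46/9p^2 - 28/3q^2 → 3/16q^5 + 77/12p^2q^2 - 11/16q^4 - 379/36p^2q + 2pq^2 + 11/6q^3 + 46/9p^2 - 28/3q^2
  leading term q^5: subtract (1/4q^2)·k_3 from 3/16q^5 + 77/12p^2q^2 - 11/16q^4 - 379/36p^2q + 2pq^2 + 11/6q^3 + 46/9p^2 - 28/3q^2 → 77/12p^2q^2 + 33/64q^4 - 379/36p^2q + 2pq^2 - 9/64q^3 + 46/9p^2 - 67/8q^2
  leading term p^2q^2: subtract (-77/144q)·h_1 from 77/12p^2q^2 + 33/64q^4 - 379/36p^2q + 2pq^2 - 9/64q^3 + 46/9p^2 - 67/8q^2 → 77/48pq^3 + 33/64q^4 - 379/36p^2q + 2pq^2 - 9/64q^3 + 46/9p^2 - 77/6pq - 725/36q^2 + 539/9q
  leading term pq^3: subtract (77/768q^3)·h_2 from 77/48pq^3 + 33/64q^4 - 379/36p^2q + 2pq^2 - 9/64q^3 + 46/9p^2 - 77/6pq - 725/36q^2 + 539/9q → -11/16q^4 - 379/36p^2q + 2pq^2 + 205/48q^3 + 46/9p^2 - 77/6pq - 725/36q^2 + 539/9q
  leading term q^4: subtract (-11/12q)·k_3 from -11/16q^4 - 379/36p^2q + 2pq^2 + 205/48q^3 + 46/9p^2 - 77/6pq - 725/36q^2 + 539/9q → -379/36p^2q + 2pq^2 - 9/64q^3 + 46/9p^2 - 77/6pq - 2477/192q^2 + 451/8q
  leading term p^2q: subtract (379/432)·h_1 from -379/36p^2q + 2pq^2 - 9/64q^3 + 46/9p^2 - 77/6pq - 2477/192q^2 + 451/8q → -91/144pq^2 - 9/64q^3 + 46/9p^2 - 77/6pq - 2477/192q^2 + 379/18p + 8173/108q - 2653/27
  leading term pq^2: subtract (-91/2304q^2)·h_2 from -91/144pq^2 - 9/64q^3 + 46/9p^2 - 77/6pq - 2477/192q^2 + 379/18p + 8173/108q - 2653/27 → 1/3q^3 + 46/9p^2 - 77/6pq - 527/36q^2 + 379/18p + 8173/108q - 2653/27
  leading term q^3: subtract (4/9)·k_3 from 1/3q^3 + 46/9p^2 - 77/6pq - 527/36q^2 + 379/18p + 8173/108q - 2653/27 → 46/9p^2 - 77/6pq - 25/2q^2 + 379/18p + 433/6q - 869/9
  leading term p^2: subtract (23/72p)·h_2 from 46/9p^2 - 77/6pq - 25/2q^2 + 379/18p + 433/6q - 869/9 → -50/3pq - 25/2q^2 + 316/9p + 433/6q - 869/9
  leading term pq: subtract (-25/24q)·h_2 from -50/3pq - 25/2q^2 + 316/9p + 433/6q - 869/9 → 316/9p + 79/3q - 869/9
  leading term p: subtract (79/36)·h_2 from 316/9p + 79/3q - 869/9 → 0
  remainder 0.

S(h_2,k_3): leading monomials are coprime, so the S-polynomial reduces to 0 (Buchberger's first criterion).
Every S-polynomial of the final basis reduces to 0, so we have a Gröbner basis.
Inter-reduce: drop elements whose leading term is divisible by another's, tail-reduce, and make monic.
Reduced Gröbner basis: {q^3 - 77/12q^2 + 379/36q - 46/9, p + 3/4q - 11/4}.

The two bases agree; hence the ideals are identical.

Yes, the ideals are equal.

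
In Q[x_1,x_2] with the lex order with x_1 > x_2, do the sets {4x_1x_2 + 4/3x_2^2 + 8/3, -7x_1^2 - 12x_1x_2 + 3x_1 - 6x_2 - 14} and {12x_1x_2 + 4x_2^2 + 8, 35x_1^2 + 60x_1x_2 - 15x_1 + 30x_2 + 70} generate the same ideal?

Since reduced Gröbner bases are canonical representatives of ideals under a given ordering, it suffices to compute and compare them.
Buchberger on the first generating set:
f_1 = 4x_1x_2 + 4/3x_2^2 + 8/3, LT = x_1x_2.
f_2 = -7x_1^2 - 12x_1x_2 + 3x_1 - 6x_2 - 14, LT = x_1^2.

S(f_1,f_2): lcm = x_1^2x_2. S = -29/21x_1x_2^2 + 3/7x_1x_2 + 2/3x_1 - 6/7x_2^2 - 2x_2.
  leading term x_1x_2^2: subtract (-29/84x_2)·f_1 from -29/21x_1x_2^2 + 3/7x_1x_2 + 2/3x_1 - 6/7x_2^2 - 2x_2 → 3/7x_1x_2 + 2/3x_1 + 29/63x_2^3 - 6/7x_2^2 - 68/63x_2
  leading term x_1x_2: subtract (3/28)·f_1 from 3/7x_1x_2 + 2/3x_1 + 29/63x_2^3 - 6/7x_2^2 - 68/63x_2 → 2/3x_1 + 29/63x_2^3 - x_2^2 - 68/63x_2 - 2/7
  leading term x_1: no divisor's leading term divides it; move 2/3x_1 to the remainder.
  leading term x_2^3: no divisor's leading term divides it; move 29/63x_2^3 to the remainder.
  leading term x_2^2: no divisor's leading term divides it; move -x_2^2 to the remainder.
  leading term x_2: no divisor's leading term divides it; move -68/63x_2 to the remainder.
  leading term 1: no divisor's leading term divides it; move -2/7 to the remainder.
  remainder 2/3x_1 + 29/63x_2^3 - x_2^2 - 68/63x_2 - 2/7 ≠ 0; add g_3 = 2/3x_1 + 29/63x_2^3 - x_2^2 - 68/63x_2 - 2/7 to the basis.

S(f_1,g_3): lcm = x_1x_2. S = -29/42x_2^4 + 3/2x_2^3 + 41/21x_2^2 + 3/7x_2 + 2/3.
  leading term x_2^4: no divisor's leading term divides it; move -29/42x_2^4 to the remainder.
  leading term x_2^3: no divisor's leading term divides it; move 3/2x_2^3 to the remainder.
  leading term x_2^2: no divisor's leading term divides it; move 41/21x_2^2 to the remainder.
  leading term x_2: no divisor's leading term divides it; move 3/7x_2 to the remainder.
  leading term 1: no divisor's leading term divides it; move 2/3 to the remainder.
  remainder -29/42x_2^4 + 3/2x_2^3 + 41/21x_2^2 + 3/7x_2 + 2/3 ≠ 0; add g_4 = -29/42x_2^4 + 3/2x_2^3 + 41/21x_2^2 + 3/7x_2 + 2/3 to the basis.

The other S-polynomials (S(f_2,g_3), S(f_1,g_4), S(f_2,g_4), S(g_3,g_4)) all reduce to 0 modulo the current basis, so we have a Gröbner basis.
Inter-reduce: drop elements whose leading term is divisible by another's, tail-reduce, and make monic.
Reduced Gröbner basis: {x_1 + 29/42x_2^3 - 3/2x_2^2 - 34/21x_2 - 3/7, x_2^4 - 63/29x_2^3 - 82/29x_2^2 - 18/29x_2 - 28/29}.

Buchberger on the second generating set:
h_1 = 12x_1x_2 + 4x_2^2 + 8, LT = x_1x_2.
h_2 = 35x_1^2 + 60x_1x_2 - 15x_1 + 30x_2 + 70, LT = x_1^2.

S(h_1,h_2): lcm = x_1^2x_2. S = -29/21x_1x_2^2 + 3/7x_1x_2 + 2/3x_1 - 6/7x_2^2 - 2x_2.
  leading term x_1x_2^2: subtract (-29/252x_2)·h_1 from -29/21x_1x_2^2 + 3/7x_1x_2 + 2/3x_1 - 6/7x_2^2 - 2x_2 → 3/7x_1x_2 + 2/3x_1 + 29/63x_2^3 - 6/7x_2^2 - 68/63x_2
  leading term x_1x_2: subtract (1/28)·h_1 from 3/7x_1x_2 + 2/3x_1 + 29/63x_2^3 - 6/7x_2^2 - 68/63x_2 → 2/3x_1 + 29/63x_2^3 - x_2^2 - 68/63x_2 - 2/7
  leading term x_1: no divisor's leading term divides it; move 2/3x_1 to the remainder.
  leading term x_2^3: no divisor's leading term divides it; move 29/63x_2^3 to the remainder.
  leading term x_2^2: no divisor's leading term divides it; move -x_2^2 to the remainder.
  leading term x_2: no divisor's leading term divides it; move -68/63x_2 to the remainder.
  leading term 1: no divisor's leading term divides it; move -2/7 to the remainder.
  remainder 2/3x_1 + 29/63x_2^3 - x_2^2 - 68/63x_2 - 2/7 ≠ 0; add k_3 = 2/3x_1 + 29/63x_2^3 - x_2^2 - 68/63x_2 - 2/7 to the basis.

S(h_1,k_3): lcm = x_1x_2. S = -29/42x_2^4 + 3/2x_2^3 + 41/21x_2^2 + 3/7x_2 + 2/3.
  leading term x_2^4: no divisor's leading term divides it; move -29/42x_2^4 to the remainder.
  leading term x_2^3: no divisor's leading term divides it; move 3/2x_2^3 to the remainder.
  leading term x_2^2: no divisor's leading term divides it; move 41/21x_2^2 to the remainder.
  leading term x_2: no divisor's leading term divides it; move 3/7x_2 to the remainder.
  leading term 1: no divisor's leading term divides it; move 2/3 to the remainder.
  remainder -29/42x_2^4 + 3/2x_2^3 + 41/21x_2^2 + 3/7x_2 + 2/3 ≠ 0; add k_4 = -29/42x_2^4 + 3/2x_2^3 + 41/21x_2^2 + 3/7x_2 + 2/3 to the basis.

The other S-polynomials (S(h_2,k_3), S(h_1,k_4), S(h_2,k_4), S(k_3,k_4)) all reduce to 0 modulo the current basis, so we have a Gröbner basis.
Inter-reduce: drop elements whose leading term is divisible by another's, tail-reduce, and make monic.
Reduced Gröbner basis: {x_1 + 29/42x_2^3 - 3/2x_2^2 - 34/21x_2 - 3/7, x_2^4 - 63/29x_2^3 - 82/29x_2^2 - 18/29x_2 - 28/29}.

The two bases agree; hence the ideals are identical.

Yes, the ideals are equal.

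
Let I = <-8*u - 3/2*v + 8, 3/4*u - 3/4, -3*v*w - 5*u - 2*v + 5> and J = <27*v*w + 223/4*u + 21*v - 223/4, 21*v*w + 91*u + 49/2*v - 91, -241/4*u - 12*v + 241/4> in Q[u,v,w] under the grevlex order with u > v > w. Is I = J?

Yes, the ideals are equal.

Since reduced Gröbner bases are canonical representatives of ideals under a given ordering, it suffices to compute and compare them.
Buchberger on the first generating set:
f_1 = -8*u - 3/2*v + 8, LT = u.
f_2 = 3/4*u - 3/4, LT = u.
f_3 = -3*v*w - 5*u - 2*v + 5, LT = v*w.

S(f_1,f_2): lcm = u. S = 3/16*v.
  reduce S modulo (f_1, f_2, f_3):
  remainder 3/16*v ≠ 0; add g_4 = 3/16*v to the basis.

The other S-polynomials (S(f_1,f_3), S(f_2,f_3), S(f_1,g_4), S(f_2,g_4), S(f_3,g_4)) all reduce to 0 modulo the current basis, so we have a Gröbner basis.
Inter-reduce: drop elements whose leading term is divisible by another's, tail-reduce, and make monic.
Reduced Gröbner basis: {u - 1, v}.

Buchberger on the second generating set:
h_1 = 27*v*w + 223/4*u + 21*v - 223/4, LT = v*w.
h_2 = 21*v*w + 91*u + 49/2*v - 91, LT = v*w.
h_3 = -241/4*u - 12*v + 241/4, LT = u.

S(h_1,h_2): lcm = v*w. S = -245/108*u - 7/18*v + 245/108.
  reduce S modulo (h_1, h_2, h_3):
  remainder 91/1446*v ≠ 0; add k_4 = 91/1446*v to the basis.

The other S-polynomials (S(h_1,h_3), S(h_2,h_3), S(h_1,k_4), S(h_2,k_4), S(h_3,k_4)) all reduce to 0 modulo the current basis, so we have a Gröbner basis.
Inter-reduce: drop elements whose leading term is divisible by another's, tail-reduce, and make monic.
Reduced Gröbner basis: {u - 1, v}.

The two bases agree; hence the ideals are identical.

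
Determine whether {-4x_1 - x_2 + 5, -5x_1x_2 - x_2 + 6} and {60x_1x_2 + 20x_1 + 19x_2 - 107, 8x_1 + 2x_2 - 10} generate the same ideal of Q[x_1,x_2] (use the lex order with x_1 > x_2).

No, the ideals differ.

Equality of ideals is decidable: compute both reduced Gröbner bases (unique for the ordering) and check whether they agree.
Buchberger on the first generating set:
f_1 = -4x_1 - x_2 + 5, LT = x_1.
f_2 = -5x_1x_2 - x_2 + 6, LT = x_1x_2.

S(f_1,f_2): lcm = x_1x_2. S = \tfrac{1}{4}x_2^{2} - \tfrac{29}{20}x_2 + \tfrac{6}{5}.
  reduce S modulo (f_1, f_2):
  remainder \tfrac{1}{4}x_2^{2} - \tfrac{29}{20}x_2 + \tfrac{6}{5} ≠ 0; add g_3 = \tfrac{1}{4}x_2^{2} - \tfrac{29}{20}x_2 + \tfrac{6}{5} to the basis.

The other S-polynomials (S(f_1,g_3), S(f_2,g_3)) all reduce to 0 modulo the current basis, so we have a Gröbner basis.
Inter-reduce: drop elements whose leading term is divisible by another's, tail-reduce, and make monic.
Reduced Gröbner basis: {x_1 + \tfrac{1}{4}x_2 - \tfrac{5}{4}, x_2^{2} - \tfrac{29}{5}x_2 + \tfrac{24}{5}}.

Buchberger on the second generating set:
h_1 = 60x_1x_2 + 20x_1 + 19x_2 - 107, LT = x_1x_2.
h_2 = 8x_1 + 2x_2 - 10, LT = x_1.

S(h_1,h_2): lcm = x_1x_2. S = \tfrac{1}{3}x_1 - \tfrac{1}{4}x_2^{2} + \tfrac{47}{30}x_2 - \tfrac{107}{60}.
  reduce S modulo (h_1, h_2):
  remainder -\tfrac{1}{4}x_2^{2} + \tfrac{89}{60}x_2 - \tfrac{41}{30} ≠ 0; add k_3 = -\tfrac{1}{4}x_2^{2} + \tfrac{89}{60}x_2 - \tfrac{41}{30} to the basis.

The other S-polynomials (S(h_1,k_3), S(h_2,k_3)) all reduce to 0 modulo the current basis, so we have a Gröbner basis.
Inter-reduce: drop elements whose leading term is divisible by another's, tail-reduce, and make monic.
Reduced Gröbner basis: {x_1 + \tfrac{1}{4}x_2 - \tfrac{5}{4}, x_2^{2} - \tfrac{89}{15}x_2 + \tfrac{82}{15}}.

The bases are distinct; the ideals are different.
The choice of monomial ordering does not affect the verdict — as long as both bases are computed under the same ordering, their equality decides ideal equality.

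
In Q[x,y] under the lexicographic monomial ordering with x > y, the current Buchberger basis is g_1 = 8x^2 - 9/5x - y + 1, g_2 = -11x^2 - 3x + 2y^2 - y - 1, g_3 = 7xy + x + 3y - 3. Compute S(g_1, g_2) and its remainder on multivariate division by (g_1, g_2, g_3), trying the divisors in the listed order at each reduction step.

lcm(LM(g_1), LM(g_2)) = x^2.
S = (lcm/LT(g_1))·g_1 − (lcm/LT(g_2))·g_2 = -219/440x + 2/11y^2 - 19/88y + 3/88.
Reduce S modulo (g_1, g_2, g_3) in that order:
  leading term x: no divisor's leading term divides it; move -219/440x to the remainder.
  leading term y^2: no divisor's leading term divides it; move 2/11y^2 to the remainder.
  leading term y: no divisor's leading term divides it; move -19/88y to the remainder.
  leading term 1: no divisor's leading term divides it; move 3/88 to the remainder.
The remainder -219/440x + 2/11y^2 - 19/88y + 3/88 is nonzero, so it would be added as the next basis element.

S(g_1, g_2) = -219/440x + 2/11y^2 - 19/88y + 3/88; remainder on division = -219/440x + 2/11y^2 - 19/88y + 3/88.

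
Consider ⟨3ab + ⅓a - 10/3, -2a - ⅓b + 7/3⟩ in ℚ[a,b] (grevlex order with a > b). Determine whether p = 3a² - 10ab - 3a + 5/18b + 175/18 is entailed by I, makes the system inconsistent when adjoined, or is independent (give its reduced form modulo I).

3a² - 10ab - 3a + 5/18b + 175/18 lies in I (it reduces to 0).

First compute the reduced Gröbner basis of I by Buchberger's algorithm.
f_1 = 3ab + ⅓a - 10/3, LT = ab.
f_2 = -2a - ⅓b + 7/3, LT = a.

S(f_1,f_2): lcm = ab. S = -⅙b² + 1/9a + 7/6b - 10/9.
  leading term b²: no divisor's leading term divides it; move -⅙b² to the remainder.
  leading term a: subtract (-1/18)·f_2 from 1/9a + 7/6b - 10/9 → 31/27b - 53/54
  leading term b: no divisor's leading term divides it; move 31/27b to the remainder.
  leading term 1: no divisor's leading term divides it; move -53/54 to the remainder.
  remainder -⅙b² + 31/27b - 53/54 ≠ 0; add h_3 = -⅙b² + 31/27b - 53/54 to the basis.

The other S-polynomials (S(f_1,h_3), S(f_2,h_3)) all reduce to 0 modulo the current basis, so we have a Gröbner basis.
Inter-reduce: drop elements whose leading term is divisible by another's, tail-reduce, and make monic.
Reduced Gröbner basis: {b² - 62/9b + 53/9, a + ⅙b - 7/6}.
Label its elements g_1 = b² - 62/9b + 53/9, g_2 = a + ⅙b - 7/6.

Reduce p = 3a² - 10ab - 3a + 5/18b + 175/18 modulo G:
  leading term a²: subtract (3a)·g_2 from 3a² - 10ab - 3a + 5/18b + 175/18 → -21/2ab + ½a + 5/18b + 175/18
  leading term ab: subtract (-21/2b)·g_2 from -21/2ab + ½a + 5/18b + 175/18 → 7/4b² + ½a - 431/36b + 175/18
  leading term b²: subtract (7/4)·g_1 from 7/4b² + ½a - 431/36b + 175/18 → ½a + 1/12b - 7/12
  leading term a: subtract (½)·g_2 from ½a + 1/12b - 7/12 → 0
  normal form = 0.
Since the normal form is 0, p ∈ I.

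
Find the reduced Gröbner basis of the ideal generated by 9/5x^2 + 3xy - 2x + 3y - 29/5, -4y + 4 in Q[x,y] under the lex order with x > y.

This is the nonlinear analogue of row-reducing a linear system.

f_1 = 9/5x^2 + 3xy - 2x + 3y - 29/5, LT = x^2.
f_2 = -4y + 4, LT = y.

The S-polynomials (S(f_1,f_2)) all reduce to 0 modulo the current basis, so we have a Gröbner basis.

G = {x^2 + 5/9x - 14/9, y - 1}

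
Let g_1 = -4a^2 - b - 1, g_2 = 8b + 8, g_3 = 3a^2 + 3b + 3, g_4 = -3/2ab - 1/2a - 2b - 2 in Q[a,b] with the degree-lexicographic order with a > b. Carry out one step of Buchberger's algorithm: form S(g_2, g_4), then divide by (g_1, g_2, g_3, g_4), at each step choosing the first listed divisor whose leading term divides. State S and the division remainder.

lcm(LM(g_2), LM(g_4)) = ab.
S = (lcm/LT(g_2))·g_2 − (lcm/LT(g_4))·g_4 = 2/3a - 4/3b - 4/3.
Reduce S modulo (g_1, g_2, g_3, g_4) in that order:
  leading term a: no divisor's leading term divides it; move 2/3a to the remainder.
  leading term b: subtract (-1/6)·g_2 from -4/3b - 4/3 → 0
The remainder 2/3a is nonzero, so it would be added as the next basis element.

S(g_2, g_4) = 2/3a - 4/3b - 4/3; remainder on division = 2/3a.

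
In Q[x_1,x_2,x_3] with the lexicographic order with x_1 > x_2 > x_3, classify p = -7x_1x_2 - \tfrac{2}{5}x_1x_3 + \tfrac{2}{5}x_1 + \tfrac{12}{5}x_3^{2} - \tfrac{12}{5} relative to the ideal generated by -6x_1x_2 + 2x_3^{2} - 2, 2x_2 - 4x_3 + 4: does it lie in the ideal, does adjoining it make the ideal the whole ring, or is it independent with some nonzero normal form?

-7x_1x_2 - \tfrac{2}{5}x_1x_3 + \tfrac{2}{5}x_1 + \tfrac{12}{5}x_3^{2} - \tfrac{12}{5} lies in I (it reduces to 0).

First compute the reduced Gröbner basis of I by Buchberger's algorithm.
f_1 = -6x_1x_2 + 2x_3^{2} - 2, LT = x_1x_2.
f_2 = 2x_2 - 4x_3 + 4, LT = x_2.

S(f_1,f_2): lcm = x_1x_2. S = 2x_1x_3 - 2x_1 - \tfrac{1}{3}x_3^{2} + \tfrac{1}{3}.
  leading term x_1x_3: no divisor's leading term divides it; move 2x_1x_3 to the remainder.
  leading term x_1: no divisor's leading term divides it; move -2x_1 to the remainder.
  leading term x_3^{2}: no divisor's leading term divides it; move -\tfrac{1}{3}x_3^{2} to the remainder.
  leading term 1: no divisor's leading term divides it; move \tfrac{1}{3} to the remainder.
  remainder 2x_1x_3 - 2x_1 - \tfrac{1}{3}x_3^{2} + \tfrac{1}{3} ≠ 0; add h_3 = 2x_1x_3 - 2x_1 - \tfrac{1}{3}x_3^{2} + \tfrac{1}{3} to the basis.

S(f_1,h_3): lcm = x_1x_2x_3. S = x_1x_2 + \tfrac{1}{6}x_2x_3^{2} - \tfrac{1}{6}x_2 - \tfrac{1}{3}x_3^{3} + \tfrac{1}{3}x_3.
  leading term x_1x_2: subtract (-\tfrac{1}{6})·f_1 from x_1x_2 + \tfrac{1}{6}x_2x_3^{2} - \tfrac{1}{6}x_2 - \tfrac{1}{3}x_3^{3} + \tfrac{1}{3}x_3 → \tfrac{1}{6}x_2x_3^{2} - \tfrac{1}{6}x_2 - \tfrac{1}{3}x_3^{3} + \tfrac{1}{3}x_3^{2} + \tfrac{1}{3}x_3 - \tfrac{1}{3}
  leading term x_2x_3^{2}: subtract (\tfrac{1}{12}x_3^{2})·f_2 from \tfrac{1}{6}x_2x_3^{2} - \tfrac{1}{6}x_2 - \tfrac{1}{3}x_3^{3} + \tfrac{1}{3}x_3^{2} + \tfrac{1}{3}x_3 - \tfrac{1}{3} → -\tfrac{1}{6}x_2 + \tfrac{1}{3}x_3 - \tfrac{1}{3}
  leading term x_2: subtract (-\tfrac{1}{12})·f_2 from -\tfrac{1}{6}x_2 + \tfrac{1}{3}x_3 - \tfrac{1}{3} → 0
  remainder 0.

S(f_2,h_3): leading monomials are coprime, so the S-polynomial reduces to 0 (Buchberger's first criterion).
Every S-polynomial of the final basis reduces to 0, so we have a Gröbner basis.
Inter-reduce: drop elements whose leading term is divisible by another's, tail-reduce, and make monic.
Reduced Gröbner basis: {x_1x_3 - x_1 - \tfrac{1}{6}x_3^{2} + \tfrac{1}{6}, x_2 - 2x_3 + 2}.
Label its elements g_1 = x_1x_3 - x_1 - \tfrac{1}{6}x_3^{2} + \tfrac{1}{6}, g_2 = x_2 - 2x_3 + 2.

Reduce p = -7x_1x_2 - \tfrac{2}{5}x_1x_3 + \tfrac{2}{5}x_1 + \tfrac{12}{5}x_3^{2} - \tfrac{12}{5} modulo G:
  leading term x_1x_2: subtract (-7x_1)·g_2 from -7x_1x_2 - \tfrac{2}{5}x_1x_3 + \tfrac{2}{5}x_1 + \tfrac{12}{5}x_3^{2} - \tfrac{12}{5} → -\tfrac{72}{5}x_1x_3 + \tfrac{72}{5}x_1 + \tfrac{12}{5}x_3^{2} - \tfrac{12}{5}
  leading term x_1x_3: subtract (-\tfrac{72}{5})·g_1 from -\tfrac{72}{5}x_1x_3 + \tfrac{72}{5}x_1 + \tfrac{12}{5}x_3^{2} - \tfrac{12}{5} → 0
  normal form = 0.
Since the normal form is 0, p ∈ I.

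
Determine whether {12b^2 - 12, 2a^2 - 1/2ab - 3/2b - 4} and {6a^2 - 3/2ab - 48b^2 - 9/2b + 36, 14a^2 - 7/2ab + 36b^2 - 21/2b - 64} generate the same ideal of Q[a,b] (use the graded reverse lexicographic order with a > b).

Since reduced Gröbner bases are canonical representatives of ideals under a given ordering, it suffices to compute and compare them.
Buchberger on the first generating set:
f_1 = 12b^2 - 12, LT = b^2.
f_2 = 2a^2 - 1/2ab - 3/2b - 4, LT = a^2.

S(f_1,f_2): leading monomials are coprime, so the S-polynomial reduces to 0 (Buchberger's first criterion).
Every S-polynomial of the final basis reduces to 0, so we have a Gröbner basis.
Inter-reduce: drop elements whose leading term is divisible by another's, tail-reduce, and make monic.
Reduced Gröbner basis: {a^2 - 1/4ab - 3/4b - 2, b^2 - 1}.

Buchberger on the second generating set:
h_1 = 6a^2 - 3/2ab - 48b^2 - 9/2b + 36, LT = a^2.
h_2 = 14a^2 - 7/2ab + 36b^2 - 21/2b - 64, LT = a^2.

S(h_1,h_2): lcm = a^2. S = -74/7b^2 + 74/7.
  leading term b^2: no divisor's leading term divides it; move -74/7b^2 to the remainder.
  leading term 1: no divisor's leading term divides it; move 74/7 to the remainder.
  remainder -74/7b^2 + 74/7 ≠ 0; add k_3 = -74/7b^2 + 74/7 to the basis.

S(h_1,k_3): leading monomials are coprime, so the S-polynomial reduces to 0 (Buchberger's first criterion).
S(h_2,k_3): leading monomials are coprime, so the S-polynomial reduces to 0 (Buchberger's first criterion).
Every S-polynomial of the final basis reduces to 0, so we have a Gröbner basis.
Inter-reduce: drop elements whose leading term is divisible by another's, tail-reduce, and make monic.
Reduced Gröbner basis: {a^2 - 1/4ab - 3/4b - 2, b^2 - 1}.

The two bases agree; hence the ideals are identical.
The same test decides containment: I ⊆ J iff every generator of I reduces to 0 modulo a Gröbner basis of J.

Yes, the ideals are equal.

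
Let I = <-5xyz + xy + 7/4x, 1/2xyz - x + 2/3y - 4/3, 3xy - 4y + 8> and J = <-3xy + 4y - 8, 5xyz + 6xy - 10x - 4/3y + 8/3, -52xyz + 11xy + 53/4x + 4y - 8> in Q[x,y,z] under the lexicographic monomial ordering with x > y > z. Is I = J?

Two ideals are equal iff their reduced Gröbner bases coincide (the reduced basis is unique for a fixed ordering).
Buchberger on the first generating set:
f_1 = -5xyz + xy + 7/4x, LT = xyz.
f_2 = 1/2xyz - x + 2/3y - 4/3, LT = xyz.
f_3 = 3xy - 4y + 8, LT = xy.

S(f_1,f_2): lcm = xyz. S = -1/5xy + 33/20x - 4/3y + 8/3.
  reduce S modulo (f_1, f_2, f_3):
  remainder 33/20x - 8/5y + 16/5 ≠ 0; add g_4 = 33/20x - 8/5y + 16/5 to the basis.

S(f_1,f_3): lcm = xyz. S = -1/5xy - 7/20x + 4/3yz - 8/3z.
  reduce S modulo (f_1, f_2, f_3, g_4):
  remainder 4/3yz - 20/33y - 8/3z + 40/33 ≠ 0; add g_5 = 4/3yz - 20/33y - 8/3z + 40/33 to the basis.

S(f_1,g_4): lcm = xyz. S = -1/5xy - 7/20x + 32/33y^2z - 64/33yz.
  reduce S modulo (f_1, f_2, f_3, g_4, g_5):
  remainder 160/363y^2 - 180/121y + 40/33 ≠ 0; add g_6 = 160/363y^2 - 180/121y + 40/33 to the basis.

The other S-polynomials (S(f_2,f_3), S(f_2,g_4), S(f_3,g_4), S(f_1,g_5), S(f_2,g_5), S(f_3,g_5), S(g_4,g_5), S(f_1,g_6), S(f_2,g_6), S(f_3,g_6), S(g_4,g_6), S(g_5,g_6)) all reduce to 0 modulo the current basis, so we have a Gröbner basis.
Inter-reduce: drop elements whose leading term is divisible by another's, tail-reduce, and make monic.
Reduced Gröbner basis: {x - 32/33y + 64/33, y^2 - 27/8y + 11/4, yz - 5/11y - 2z + 10/11}.

Buchberger on the second generating set:
h_1 = -3xy + 4y - 8, LT = xy.
h_2 = 5xyz + 6xy - 10x - 4/3y + 8/3, LT = xyz.
h_3 = -52xyz + 11xy + 53/4x + 4y - 8, LT = xyz.

S(h_1,h_2): lcm = xyz. S = -6/5xy + 2x - 4/3yz + 4/15y + 8/3z - 8/15.
  reduce S modulo (h_1, h_2, h_3):
  remainder 2x - 4/3yz - 4/3y + 8/3z + 8/3 ≠ 0; add k_4 = 2x - 4/3yz - 4/3y + 8/3z + 8/3 to the basis.

S(h_1,h_3): lcm = xyz. S = 11/52xy + 53/208x - 4/3yz + 1/13y + 8/3z - 2/13.
  reduce S modulo (h_1, h_2, h_3, k_4):
  remainder -121/104yz + 55/104y + 121/52z - 55/52 ≠ 0; add k_5 = -121/104yz + 55/104y + 121/52z - 55/52 to the basis.

S(h_1,k_4): lcm = xy. S = 2/3y^2z + 2/3y^2 - 4/3yz - 8/3y + 8/3.
  reduce S modulo (h_1, h_2, h_3, k_4, k_5):
  remainder 32/33y^2 - 36/11y + 8/3 ≠ 0; add k_6 = 32/33y^2 - 36/11y + 8/3 to the basis.

The other S-polynomials (S(h_2,h_3), S(h_2,k_4), S(h_3,k_4), S(h_1,k_5), S(h_2,k_5), S(h_3,k_5), S(k_4,k_5), S(h_1,k_6), S(h_2,k_6), S(h_3,k_6), S(k_4,k_6), S(k_5,k_6)) all reduce to 0 modulo the current basis, so we have a Gröbner basis.
Inter-reduce: drop elements whose leading term is divisible by another's, tail-reduce, and make monic.
Reduced Gröbner basis: {x - 32/33y + 64/33, y^2 - 27/8y + 11/4, yz - 5/11y - 2z + 10/11}.

The two bases agree; hence the ideals are identical.

Yes, the ideals are equal.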